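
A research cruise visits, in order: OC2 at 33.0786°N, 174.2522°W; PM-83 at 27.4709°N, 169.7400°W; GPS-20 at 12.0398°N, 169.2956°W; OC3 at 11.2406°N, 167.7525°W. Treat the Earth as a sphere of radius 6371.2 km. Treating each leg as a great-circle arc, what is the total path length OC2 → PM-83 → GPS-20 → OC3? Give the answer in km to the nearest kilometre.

2666 km

OC2→PM-83: c = 0.119150 rad, d = 759.13 km
PM-83→GPS-20: c = 0.269422 rad, d = 1716.54 km
GPS-20→OC3: c = 0.029839 rad, d = 190.11 km
Total = 759.13 + 1716.54 + 190.11 = 2665.78 km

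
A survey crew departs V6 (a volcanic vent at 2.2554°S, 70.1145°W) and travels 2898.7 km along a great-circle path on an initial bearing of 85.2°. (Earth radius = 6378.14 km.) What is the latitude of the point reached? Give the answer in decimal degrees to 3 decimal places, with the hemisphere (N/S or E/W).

δ = d/R = 2898.7/6378.14 = 0.454474 rad
φ₂ = arcsin(sin φ₁ cos δ + cos φ₁ sin δ cos θ)
   = arcsin(-0.03935·0.89849 + 0.99923·0.43899·0.08368) = 0.07712°
λ₂ = λ₁ + atan2(sin θ sin δ cos φ₁, cos δ − sin φ₁ sin φ₂) = -44.17316°

0.077°N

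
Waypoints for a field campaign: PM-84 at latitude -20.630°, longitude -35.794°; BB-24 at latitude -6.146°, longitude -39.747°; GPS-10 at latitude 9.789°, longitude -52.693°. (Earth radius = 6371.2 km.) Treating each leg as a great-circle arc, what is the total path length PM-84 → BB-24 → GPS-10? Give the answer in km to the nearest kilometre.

3946 km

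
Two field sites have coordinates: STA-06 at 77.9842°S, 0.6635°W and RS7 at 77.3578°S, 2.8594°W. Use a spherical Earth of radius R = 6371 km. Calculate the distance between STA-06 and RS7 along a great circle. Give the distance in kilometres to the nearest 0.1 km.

Δφ = 0.6264°,  Δλ = -2.1959°
a = sin²(Δφ/2) + cos φ₁ cos φ₂ sin²(Δλ/2) = 0.000047
c = 2·arcsin(√a) = 0.013654 rad = 0.7823°
d = R·c = 6371 × 0.013654 = 87.0 km

87.0 km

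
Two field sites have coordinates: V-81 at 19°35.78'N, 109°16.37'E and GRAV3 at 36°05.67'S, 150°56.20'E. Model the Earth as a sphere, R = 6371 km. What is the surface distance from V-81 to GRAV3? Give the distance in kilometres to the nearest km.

7585 km

V-81: φ = +19.59633°, λ = +109.27283°
GRAV3: φ = -36.09450°, λ = +150.93667°
Δφ = -55.6908°,  Δλ = 41.6638°
a = sin²(Δφ/2) + cos φ₁ cos φ₂ sin²(Δλ/2) = 0.314446
c = 2·arcsin(√a) = 1.190595 rad = 68.2161°
d = R·c = 6371 × 1.190595 = 7585.3 km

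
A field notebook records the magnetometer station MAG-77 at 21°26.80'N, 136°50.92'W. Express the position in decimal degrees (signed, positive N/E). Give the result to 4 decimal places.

lat: 21.4467° N → +21.4467°
lon: 136.8487° W → -136.8487°

+21.4467°, -136.8487°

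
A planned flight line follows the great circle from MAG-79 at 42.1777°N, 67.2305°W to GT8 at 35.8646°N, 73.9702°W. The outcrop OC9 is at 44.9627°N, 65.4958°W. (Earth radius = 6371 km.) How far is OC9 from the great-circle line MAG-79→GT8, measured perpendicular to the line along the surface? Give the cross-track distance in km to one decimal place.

105.8 km

δ₁₃ = central angle MAG-79→OC9 = 0.053324 rad  (haversine)
θ₁₃ = bearing MAG-79→OC9 = 23.695°,  θ₁₂ = bearing MAG-79→GT8 = 221.846°
dₓₜ = R·arcsin(sin δ₁₃ · sin(θ₁₃ − θ₁₂)) = 6371·arcsin(0.05330·sin(-198.151°)) = 105.788 km
|dₓₜ| = 105.788 km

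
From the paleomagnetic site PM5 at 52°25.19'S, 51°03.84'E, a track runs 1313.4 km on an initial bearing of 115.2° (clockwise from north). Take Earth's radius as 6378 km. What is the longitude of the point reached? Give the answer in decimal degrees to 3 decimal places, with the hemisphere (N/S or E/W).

70.375°E

PM5: φ = -52.41983°, λ = +51.06400°
δ = d/R = 1313.4/6378 = 0.205927 rad
φ₂ = arcsin(sin φ₁ cos δ + cos φ₁ sin δ cos θ)
   = arcsin(-0.79250·0.97887 + 0.60987·0.20447·-0.42578) = -55.98106°
λ₂ = λ₁ + atan2(sin θ sin δ cos φ₁, cos δ − sin φ₁ sin φ₂) = 70.37507°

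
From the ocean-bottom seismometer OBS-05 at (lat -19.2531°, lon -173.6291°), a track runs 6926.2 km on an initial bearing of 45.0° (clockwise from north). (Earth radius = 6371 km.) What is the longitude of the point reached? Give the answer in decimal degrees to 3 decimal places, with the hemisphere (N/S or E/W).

δ = d/R = 6926.2/6371 = 1.087145 rad
φ₂ = arcsin(sin φ₁ cos δ + cos φ₁ sin δ cos θ)
   = arcsin(-0.32974·0.46501 + 0.94407·0.88530·0.70711) = 25.95450°
λ₂ = λ₁ + atan2(sin θ sin δ cos φ₁, cos δ − sin φ₁ sin φ₂) = -129.50431°

129.504°W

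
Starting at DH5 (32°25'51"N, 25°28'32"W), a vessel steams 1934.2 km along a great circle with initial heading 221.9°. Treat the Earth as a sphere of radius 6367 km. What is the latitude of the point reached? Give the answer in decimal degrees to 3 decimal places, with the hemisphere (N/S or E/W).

DH5: φ = +32.43083°, λ = -25.47556°
δ = d/R = 1934.2/6367 = 0.303785 rad
φ₂ = arcsin(sin φ₁ cos δ + cos φ₁ sin δ cos θ)
   = arcsin(0.53628·0.95421 + 0.84404·0.29913·-0.74431) = 18.89294°
λ₂ = λ₁ + atan2(sin θ sin δ cos φ₁, cos δ − sin φ₁ sin φ₂) = -37.66513°

18.893°N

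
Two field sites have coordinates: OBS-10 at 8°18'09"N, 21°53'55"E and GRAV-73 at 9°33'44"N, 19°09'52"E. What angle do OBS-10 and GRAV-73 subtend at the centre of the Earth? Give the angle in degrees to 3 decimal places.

OBS-10: φ = +8.30250°, λ = +21.89861°
GRAV-73: φ = +9.56222°, λ = +19.16444°
Δφ = 1.2597°,  Δλ = -2.7342°
a = sin²(Δφ/2) + cos φ₁ cos φ₂ sin²(Δλ/2) = 0.000676
c = 2·arcsin(√a) = 0.052015 rad = 2.9803°

2.980°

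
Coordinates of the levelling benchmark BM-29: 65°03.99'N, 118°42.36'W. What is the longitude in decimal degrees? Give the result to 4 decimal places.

118.7060°W

118° + 42.36′/60 = 118 + 0.70600 = 118.7060°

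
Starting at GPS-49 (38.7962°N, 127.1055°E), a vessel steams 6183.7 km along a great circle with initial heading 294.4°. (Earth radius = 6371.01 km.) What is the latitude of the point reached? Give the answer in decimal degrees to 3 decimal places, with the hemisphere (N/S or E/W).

38.285°N

δ = d/R = 6183.7/6371.01 = 0.970600 rad
φ₂ = arcsin(sin φ₁ cos δ + cos φ₁ sin δ cos θ)
   = arcsin(0.62655·0.56480 + 0.77938·0.82522·0.41310) = 38.28497°
λ₂ = λ₁ + atan2(sin θ sin δ cos φ₁, cos δ − sin φ₁ sin φ₂) = 53.88498°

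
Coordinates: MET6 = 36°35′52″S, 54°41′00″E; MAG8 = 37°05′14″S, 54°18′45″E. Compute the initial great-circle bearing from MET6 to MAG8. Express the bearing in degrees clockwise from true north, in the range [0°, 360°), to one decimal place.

211.1°

MET6: φ = -36.59778°, λ = +54.68333°
MAG8: φ = -37.08722°, λ = +54.31250°
Δλ = -0.3708°
y = sin Δλ · cos φ₂ = -0.005163
x = cos φ₁ sin φ₂ − sin φ₁ cos φ₂ cos Δλ = -0.008552
θ = atan2(y, x) = -148.8806° → 211.1194° (mod 360°)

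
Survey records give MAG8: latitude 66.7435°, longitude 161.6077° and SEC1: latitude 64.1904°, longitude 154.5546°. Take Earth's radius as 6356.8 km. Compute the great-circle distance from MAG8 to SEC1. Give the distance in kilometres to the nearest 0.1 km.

Δφ = -2.5531°,  Δλ = -7.0531°
a = sin²(Δφ/2) + cos φ₁ cos φ₂ sin²(Δλ/2) = 0.001147
c = 2·arcsin(√a) = 0.067741 rad = 3.8812°
d = R·c = 6356.8 × 0.067741 = 430.6 km

430.6 km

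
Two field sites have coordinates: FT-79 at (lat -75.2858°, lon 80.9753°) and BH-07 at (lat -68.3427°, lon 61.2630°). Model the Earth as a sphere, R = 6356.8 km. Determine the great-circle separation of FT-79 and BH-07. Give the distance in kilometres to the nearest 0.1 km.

1019.2 km

Δφ = 6.9431°,  Δλ = -19.7123°
a = sin²(Δφ/2) + cos φ₁ cos φ₂ sin²(Δλ/2) = 0.006413
c = 2·arcsin(√a) = 0.160338 rad = 9.1867°
d = R·c = 6356.8 × 0.160338 = 1019.2 km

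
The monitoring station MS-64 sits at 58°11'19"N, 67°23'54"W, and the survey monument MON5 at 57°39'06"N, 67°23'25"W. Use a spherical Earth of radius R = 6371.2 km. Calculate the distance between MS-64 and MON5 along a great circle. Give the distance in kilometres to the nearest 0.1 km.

59.7 km

MS-64: φ = +58.18861°, λ = -67.39833°
MON5: φ = +57.65167°, λ = -67.39028°
Δφ = -0.5369°,  Δλ = 0.0081°
a = sin²(Δφ/2) + cos φ₁ cos φ₂ sin²(Δλ/2) = 0.000022
c = 2·arcsin(√a) = 0.009372 rad = 0.5370°
d = R·c = 6371.2 × 0.009372 = 59.7 km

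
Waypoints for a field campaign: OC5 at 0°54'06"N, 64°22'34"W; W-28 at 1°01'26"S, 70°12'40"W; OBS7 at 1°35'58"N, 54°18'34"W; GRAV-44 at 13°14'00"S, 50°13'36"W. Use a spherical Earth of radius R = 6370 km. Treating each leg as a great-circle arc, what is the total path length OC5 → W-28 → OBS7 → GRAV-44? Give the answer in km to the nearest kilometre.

OC5: φ = +0.90167°, λ = -64.37611°
W-28: φ = -1.02389°, λ = -70.21111°
OBS7: φ = +1.59944°, λ = -54.30944°
GRAV-44: φ = -13.23333°, λ = -50.22667°
OC5→W-28: c = 0.107237 rad, d = 683.10 km
W-28→OBS7: c = 0.281260 rad, d = 1791.63 km
OBS7→GRAV-44: c = 0.268358 rad, d = 1709.44 km
Total = 683.10 + 1791.63 + 1709.44 = 4184.17 km

4184 km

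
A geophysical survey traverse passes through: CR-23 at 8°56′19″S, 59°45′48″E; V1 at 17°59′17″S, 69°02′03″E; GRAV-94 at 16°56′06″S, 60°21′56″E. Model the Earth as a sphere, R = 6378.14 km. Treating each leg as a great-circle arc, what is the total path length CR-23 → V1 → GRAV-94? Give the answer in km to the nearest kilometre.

2349 km

CR-23: φ = -8.93861°, λ = +59.76333°
V1: φ = -17.98806°, λ = +69.03417°
GRAV-94: φ = -16.93500°, λ = +60.36556°
CR-23→V1: c = 0.222811 rad, d = 1421.12 km
V1→GRAV-94: c = 0.145475 rad, d = 927.86 km
Total = 1421.12 + 927.86 = 2348.98 km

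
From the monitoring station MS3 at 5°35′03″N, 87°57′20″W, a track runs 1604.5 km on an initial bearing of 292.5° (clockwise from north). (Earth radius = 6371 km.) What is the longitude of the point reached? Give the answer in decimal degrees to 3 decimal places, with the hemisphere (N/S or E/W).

101.515°W

MS3: φ = +5.58417°, λ = -87.95556°
δ = d/R = 1604.5/6371 = 0.251844 rad
φ₂ = arcsin(sin φ₁ cos δ + cos φ₁ sin δ cos θ)
   = arcsin(0.09731·0.96845 + 0.99525·0.24919·0.38268) = 10.90299°
λ₂ = λ₁ + atan2(sin θ sin δ cos φ₁, cos δ − sin φ₁ sin φ₂) = -101.51501°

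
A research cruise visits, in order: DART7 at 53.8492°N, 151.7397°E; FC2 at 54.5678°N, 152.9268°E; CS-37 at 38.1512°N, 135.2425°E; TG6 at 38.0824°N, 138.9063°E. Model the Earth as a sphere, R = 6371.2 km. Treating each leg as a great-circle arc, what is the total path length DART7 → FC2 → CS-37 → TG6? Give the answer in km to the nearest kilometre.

DART7→FC2: c = 0.017439 rad, d = 111.11 km
FC2→CS-37: c = 0.354879 rad, d = 2261.00 km
CS-37→TG6: c = 0.050320 rad, d = 320.60 km
Total = 111.11 + 2261.00 + 320.60 = 2692.71 km

2693 km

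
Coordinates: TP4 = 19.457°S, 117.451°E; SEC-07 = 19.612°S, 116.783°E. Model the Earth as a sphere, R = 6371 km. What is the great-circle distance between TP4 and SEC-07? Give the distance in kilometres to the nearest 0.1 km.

72.1 km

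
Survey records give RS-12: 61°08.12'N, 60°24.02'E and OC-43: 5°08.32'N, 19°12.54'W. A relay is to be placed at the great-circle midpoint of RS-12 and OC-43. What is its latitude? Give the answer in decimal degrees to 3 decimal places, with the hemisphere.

39.225°N

RS-12: φ = +61.13533°, λ = +60.40033°
OC-43: φ = +5.13867°, λ = -19.20900°
Bx = cos φ₂ cos Δλ = 0.179634,  By = cos φ₂ sin Δλ = -0.979648
φₘ = atan2(sin φ₁ + sin φ₂, √((cos φ₁ + Bx)² + By²)) = 39.22487°
λₘ = λ₁ + atan2(By, cos φ₁ + Bx) = 4.46443°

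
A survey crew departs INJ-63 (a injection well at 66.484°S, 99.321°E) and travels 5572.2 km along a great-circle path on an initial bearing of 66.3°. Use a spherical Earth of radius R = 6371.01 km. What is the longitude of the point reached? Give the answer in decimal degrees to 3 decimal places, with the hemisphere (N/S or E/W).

δ = d/R = 5572.2/6371.01 = 0.874618 rad
φ₂ = arcsin(sin φ₁ cos δ + cos φ₁ sin δ cos θ)
   = arcsin(-0.91695·0.64129 + 0.39901·0.76730·0.40195) = -27.70836°
λ₂ = λ₁ + atan2(sin θ sin δ cos φ₁, cos δ − sin φ₁ sin φ₂) = 151.84338°

151.843°E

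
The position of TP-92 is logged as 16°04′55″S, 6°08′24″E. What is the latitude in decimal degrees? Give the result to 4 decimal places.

16.0819°S

16° + 4′/60 + 55″/3600 = 16 + 0.06667 + 0.01528 = 16.0819°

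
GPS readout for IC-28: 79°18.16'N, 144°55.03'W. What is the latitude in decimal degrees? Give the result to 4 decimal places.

79.3027°N

79° + 18.16′/60 = 79 + 0.30267 = 79.3027°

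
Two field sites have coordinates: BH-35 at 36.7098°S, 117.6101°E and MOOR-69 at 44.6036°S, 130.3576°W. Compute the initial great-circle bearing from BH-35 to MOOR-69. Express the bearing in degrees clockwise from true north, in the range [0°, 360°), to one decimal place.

137.6°

Δλ = 112.0323°
y = sin Δλ · cos φ₂ = 0.659988
x = cos φ₁ sin φ₂ − sin φ₁ cos φ₂ cos Δλ = -0.722587
θ = atan2(y, x) = 137.5924° → 137.5924° (mod 360°)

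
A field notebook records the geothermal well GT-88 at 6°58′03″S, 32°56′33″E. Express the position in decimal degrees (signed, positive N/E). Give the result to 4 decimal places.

lat: 6.9675° S → -6.9675°
lon: 32.9425° E → +32.9425°

-6.9675°, +32.9425°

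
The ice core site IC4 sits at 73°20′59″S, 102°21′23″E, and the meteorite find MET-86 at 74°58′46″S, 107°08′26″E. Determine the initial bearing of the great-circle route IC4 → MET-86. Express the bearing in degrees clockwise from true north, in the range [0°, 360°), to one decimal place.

143.6°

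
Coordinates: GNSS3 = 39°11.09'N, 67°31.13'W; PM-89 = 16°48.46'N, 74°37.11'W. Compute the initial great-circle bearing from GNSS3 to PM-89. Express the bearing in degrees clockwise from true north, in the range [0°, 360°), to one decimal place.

197.5°

GNSS3: φ = +39.18483°, λ = -67.51883°
PM-89: φ = +16.80767°, λ = -74.61850°
Δλ = -7.0997°
y = sin Δλ · cos φ₂ = -0.118316
x = cos φ₁ sin φ₂ − sin φ₁ cos φ₂ cos Δλ = -0.376064
θ = atan2(y, x) = -162.5356° → 197.4644° (mod 360°)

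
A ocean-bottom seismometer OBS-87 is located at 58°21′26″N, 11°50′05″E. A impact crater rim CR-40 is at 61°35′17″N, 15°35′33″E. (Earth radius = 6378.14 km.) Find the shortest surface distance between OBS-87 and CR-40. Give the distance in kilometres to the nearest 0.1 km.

OBS-87: φ = +58.35722°, λ = +11.83472°
CR-40: φ = +61.58806°, λ = +15.59250°
Δφ = 3.2308°,  Δλ = 3.7578°
a = sin²(Δφ/2) + cos φ₁ cos φ₂ sin²(Δλ/2) = 0.001063
c = 2·arcsin(√a) = 0.065220 rad = 3.7368°
d = R·c = 6378.14 × 0.065220 = 416.0 km

416.0 km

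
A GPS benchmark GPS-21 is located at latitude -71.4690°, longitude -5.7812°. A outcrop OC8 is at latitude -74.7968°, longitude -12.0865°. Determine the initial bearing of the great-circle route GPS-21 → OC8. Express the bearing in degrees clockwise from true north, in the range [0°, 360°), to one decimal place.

205.8°

Δλ = -6.3053°
y = sin Δλ · cos φ₂ = -0.028801
x = cos φ₁ sin φ₂ − sin φ₁ cos φ₂ cos Δλ = -0.059553
θ = atan2(y, x) = -154.1904° → 205.8096° (mod 360°)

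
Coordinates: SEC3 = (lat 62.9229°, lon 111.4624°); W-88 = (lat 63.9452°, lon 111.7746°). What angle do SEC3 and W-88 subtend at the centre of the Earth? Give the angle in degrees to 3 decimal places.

Δφ = 1.0223°,  Δλ = 0.3122°
a = sin²(Δφ/2) + cos φ₁ cos φ₂ sin²(Δλ/2) = 0.000081
c = 2·arcsin(√a) = 0.018008 rad = 1.0318°

1.032°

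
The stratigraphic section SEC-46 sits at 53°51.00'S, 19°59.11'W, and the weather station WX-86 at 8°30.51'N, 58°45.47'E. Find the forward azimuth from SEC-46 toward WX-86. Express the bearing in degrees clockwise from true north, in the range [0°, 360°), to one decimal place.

SEC-46: φ = -53.85000°, λ = -19.98517°
WX-86: φ = +8.50850°, λ = +58.75783°
Δλ = 78.7430°
y = sin Δλ · cos φ₂ = 0.969967
x = cos φ₁ sin φ₂ − sin φ₁ cos φ₂ cos Δλ = 0.243172
θ = atan2(y, x) = 75.9259° → 75.9259° (mod 360°)

75.9°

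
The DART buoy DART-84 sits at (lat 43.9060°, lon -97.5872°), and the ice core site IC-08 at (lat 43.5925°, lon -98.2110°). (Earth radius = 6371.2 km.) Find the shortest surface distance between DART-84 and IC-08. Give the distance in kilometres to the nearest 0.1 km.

Δφ = -0.3135°,  Δλ = -0.6238°
a = sin²(Δφ/2) + cos φ₁ cos φ₂ sin²(Δλ/2) = 0.000023
c = 2·arcsin(√a) = 0.009581 rad = 0.5489°
d = R·c = 6371.2 × 0.009581 = 61.0 km

61.0 km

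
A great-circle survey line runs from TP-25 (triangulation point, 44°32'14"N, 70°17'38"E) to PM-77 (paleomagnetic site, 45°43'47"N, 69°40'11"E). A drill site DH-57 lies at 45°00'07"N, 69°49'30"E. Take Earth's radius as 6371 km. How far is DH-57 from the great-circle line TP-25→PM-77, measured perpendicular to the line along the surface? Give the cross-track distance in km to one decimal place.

16.9 km

TP-25: φ = +44.53722°, λ = +70.29389°
PM-77: φ = +45.72972°, λ = +69.66972°
DH-57: φ = +45.00194°, λ = +69.82500°
δ₁₃ = central angle TP-25→DH-57 = 0.009977 rad  (haversine)
θ₁₃ = bearing TP-25→DH-57 = 324.550°,  θ₁₂ = bearing TP-25→PM-77 = 339.954°
dₓₜ = R·arcsin(sin δ₁₃ · sin(θ₁₃ − θ₁₂)) = 6371·arcsin(0.00998·sin(-15.404°)) = -16.884 km
|dₓₜ| = 16.884 km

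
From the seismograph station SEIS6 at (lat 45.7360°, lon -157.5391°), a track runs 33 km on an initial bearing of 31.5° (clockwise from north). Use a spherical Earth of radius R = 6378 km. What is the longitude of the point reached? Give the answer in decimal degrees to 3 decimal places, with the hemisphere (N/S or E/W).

157.316°W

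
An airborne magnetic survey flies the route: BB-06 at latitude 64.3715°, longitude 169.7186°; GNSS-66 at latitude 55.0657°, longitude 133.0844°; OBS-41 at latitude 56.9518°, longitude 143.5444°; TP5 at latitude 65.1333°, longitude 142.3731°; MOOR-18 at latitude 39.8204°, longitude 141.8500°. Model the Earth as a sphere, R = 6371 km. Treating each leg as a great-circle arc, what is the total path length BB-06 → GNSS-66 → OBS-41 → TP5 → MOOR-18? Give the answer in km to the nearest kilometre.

BB-06→GNSS-66: c = 0.354235 rad, d = 2256.83 km
GNSS-66→OBS-41: c = 0.107115 rad, d = 682.43 km
OBS-41→TP5: c = 0.143130 rad, d = 911.88 km
TP5→MOOR-18: c = 0.441825 rad, d = 2814.87 km
Total = 2256.83 + 682.43 + 911.88 + 2814.87 = 6666.01 km

6666 km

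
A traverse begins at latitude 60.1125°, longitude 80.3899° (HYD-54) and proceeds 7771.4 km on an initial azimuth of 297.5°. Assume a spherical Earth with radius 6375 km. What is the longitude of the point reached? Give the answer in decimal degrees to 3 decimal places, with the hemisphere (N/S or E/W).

23.385°W

δ = d/R = 7771.4/6375 = 1.219043 rad
φ₂ = arcsin(sin φ₁ cos δ + cos φ₁ sin δ cos θ)
   = arcsin(0.86701·0.34454 + 0.49830·0.93877·0.46175) = 30.97888°
λ₂ = λ₁ + atan2(sin θ sin δ cos φ₁, cos δ − sin φ₁ sin φ₂) = -23.38475°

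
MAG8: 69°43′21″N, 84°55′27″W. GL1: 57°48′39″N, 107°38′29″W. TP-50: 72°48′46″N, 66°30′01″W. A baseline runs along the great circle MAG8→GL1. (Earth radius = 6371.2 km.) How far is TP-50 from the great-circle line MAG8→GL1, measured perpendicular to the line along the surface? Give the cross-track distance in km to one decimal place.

MAG8: φ = +69.72250°, λ = -84.92417°
GL1: φ = +57.81083°, λ = -107.64139°
TP-50: φ = +72.81278°, λ = -66.50028°
δ₁₃ = central angle MAG8→TP-50 = 0.115851 rad  (haversine)
θ₁₃ = bearing MAG8→TP-50 = 53.894°,  θ₁₂ = bearing MAG8→GL1 = 230.825°
dₓₜ = R·arcsin(sin δ₁₃ · sin(θ₁₃ − θ₁₂)) = 6371.2·arcsin(0.11559·sin(-176.931°)) = -39.428 km
|dₓₜ| = 39.428 km

39.4 km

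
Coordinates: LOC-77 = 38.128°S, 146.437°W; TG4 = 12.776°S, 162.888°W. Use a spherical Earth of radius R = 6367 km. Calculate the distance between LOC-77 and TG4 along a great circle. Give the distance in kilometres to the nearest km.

3253 km

Δφ = 25.3520°,  Δλ = -16.4510°
a = sin²(Δφ/2) + cos φ₁ cos φ₂ sin²(Δλ/2) = 0.063856
c = 2·arcsin(√a) = 0.510933 rad = 29.2743°
d = R·c = 6367 × 0.510933 = 3253.1 km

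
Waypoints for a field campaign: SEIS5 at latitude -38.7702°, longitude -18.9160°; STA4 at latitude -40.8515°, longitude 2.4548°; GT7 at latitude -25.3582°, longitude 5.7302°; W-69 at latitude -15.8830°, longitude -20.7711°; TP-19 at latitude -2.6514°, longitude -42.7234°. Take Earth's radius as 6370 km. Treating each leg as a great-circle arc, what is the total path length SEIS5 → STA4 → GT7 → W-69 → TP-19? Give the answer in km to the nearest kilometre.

SEIS5→STA4: c = 0.288082 rad, d = 1835.08 km
STA4→GT7: c = 0.274558 rad, d = 1748.93 km
GT7→W-69: c = 0.462297 rad, d = 2944.83 km
W-69→TP-19: c = 0.442250 rad, d = 2817.13 km
Total = 1835.08 + 1748.93 + 2944.83 + 2817.13 = 9345.98 km

9346 km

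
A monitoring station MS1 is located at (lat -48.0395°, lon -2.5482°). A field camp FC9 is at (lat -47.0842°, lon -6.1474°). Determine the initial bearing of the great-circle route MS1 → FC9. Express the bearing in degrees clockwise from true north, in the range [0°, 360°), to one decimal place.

Δλ = -3.5992°
y = sin Δλ · cos φ₂ = -0.042746
x = cos φ₁ sin φ₂ − sin φ₁ cos φ₂ cos Δλ = 0.015674
θ = atan2(y, x) = -69.8636° → 290.1364° (mod 360°)

290.1°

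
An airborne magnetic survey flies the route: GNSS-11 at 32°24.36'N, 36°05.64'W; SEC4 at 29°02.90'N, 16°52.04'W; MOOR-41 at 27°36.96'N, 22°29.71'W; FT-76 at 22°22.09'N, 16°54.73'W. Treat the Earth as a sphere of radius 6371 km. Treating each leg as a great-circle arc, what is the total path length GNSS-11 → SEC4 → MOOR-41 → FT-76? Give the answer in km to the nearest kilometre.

3256 km

GNSS-11: φ = +32.40600°, λ = -36.09400°
SEC4: φ = +29.04833°, λ = -16.86733°
MOOR-41: φ = +27.61600°, λ = -22.49517°
FT-76: φ = +22.36817°, λ = -16.91217°
GNSS-11→SEC4: c = 0.293918 rad, d = 1872.55 km
SEC4→MOOR-41: c = 0.089988 rad, d = 573.31 km
MOOR-41→FT-76: c = 0.127197 rad, d = 810.37 km
Total = 1872.55 + 573.31 + 810.37 = 3256.24 km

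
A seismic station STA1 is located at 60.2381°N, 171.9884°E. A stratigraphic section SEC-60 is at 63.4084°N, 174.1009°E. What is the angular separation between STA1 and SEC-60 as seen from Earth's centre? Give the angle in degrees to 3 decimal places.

Δφ = 3.1703°,  Δλ = 2.1125°
a = sin²(Δφ/2) + cos φ₁ cos φ₂ sin²(Δλ/2) = 0.000841
c = 2·arcsin(√a) = 0.057999 rad = 3.3231°

3.323°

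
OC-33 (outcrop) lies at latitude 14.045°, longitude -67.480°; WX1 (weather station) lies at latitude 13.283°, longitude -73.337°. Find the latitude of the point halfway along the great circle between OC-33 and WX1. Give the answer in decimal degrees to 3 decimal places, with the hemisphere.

Bx = cos φ₂ cos Δλ = 0.968166,  By = cos φ₂ sin Δλ = -0.099316
φₘ = atan2(sin φ₁ + sin φ₂, √((cos φ₁ + Bx)² + By²)) = 13.68120°
λₘ = λ₁ + atan2(By, cos φ₁ + Bx) = -70.41324°

13.681°N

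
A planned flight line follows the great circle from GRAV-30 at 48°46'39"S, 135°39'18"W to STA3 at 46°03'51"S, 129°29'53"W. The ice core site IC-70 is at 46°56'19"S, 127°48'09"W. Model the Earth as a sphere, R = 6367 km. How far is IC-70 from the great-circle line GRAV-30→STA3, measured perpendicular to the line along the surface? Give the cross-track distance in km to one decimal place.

154.8 km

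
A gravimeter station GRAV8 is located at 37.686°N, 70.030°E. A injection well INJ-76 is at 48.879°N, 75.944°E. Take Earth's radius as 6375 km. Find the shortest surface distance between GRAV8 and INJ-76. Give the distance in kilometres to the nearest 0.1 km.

1333.3 km

Δφ = 11.1930°,  Δλ = 5.9140°
a = sin²(Δφ/2) + cos φ₁ cos φ₂ sin²(Δλ/2) = 0.010896
c = 2·arcsin(√a) = 0.209145 rad = 11.9831°
d = R·c = 6375 × 0.209145 = 1333.3 km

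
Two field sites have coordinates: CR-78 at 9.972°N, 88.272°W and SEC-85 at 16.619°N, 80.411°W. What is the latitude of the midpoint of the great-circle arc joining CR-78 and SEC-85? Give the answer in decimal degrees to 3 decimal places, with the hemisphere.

Bx = cos φ₂ cos Δλ = 0.949223,  By = cos φ₂ sin Δλ = 0.131057
φₘ = atan2(sin φ₁ + sin φ₂, √((cos φ₁ + Bx)² + By²)) = 13.32572°
λₘ = λ₁ + atan2(By, cos φ₁ + Bx) = -84.39552°

13.326°N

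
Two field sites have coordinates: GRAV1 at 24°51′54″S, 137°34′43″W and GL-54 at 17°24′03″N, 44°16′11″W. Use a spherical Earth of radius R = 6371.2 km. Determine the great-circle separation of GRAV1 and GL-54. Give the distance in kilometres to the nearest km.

11133 km

GRAV1: φ = -24.86500°, λ = -137.57861°
GL-54: φ = +17.40083°, λ = -44.26972°
Δφ = 42.2658°,  Δλ = 93.3089°
a = sin²(Δφ/2) + cos φ₁ cos φ₂ sin²(Δλ/2) = 0.587859
c = 2·arcsin(√a) = 1.747432 rad = 100.1205°
d = R·c = 6371.2 × 1.747432 = 11133.2 km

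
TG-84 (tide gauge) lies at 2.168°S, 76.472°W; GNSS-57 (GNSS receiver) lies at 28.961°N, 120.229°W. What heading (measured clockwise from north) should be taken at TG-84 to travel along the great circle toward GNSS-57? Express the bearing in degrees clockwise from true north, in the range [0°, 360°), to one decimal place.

310.0°

Δλ = -43.7570°
y = sin Δλ · cos φ₂ = -0.605116
x = cos φ₁ sin φ₂ − sin φ₁ cos φ₂ cos Δλ = 0.507774
θ = atan2(y, x) = -49.9988° → 310.0012° (mod 360°)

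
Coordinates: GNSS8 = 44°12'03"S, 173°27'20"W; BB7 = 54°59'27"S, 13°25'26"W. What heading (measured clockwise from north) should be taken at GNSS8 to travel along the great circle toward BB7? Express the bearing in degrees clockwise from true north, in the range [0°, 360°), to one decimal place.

168.5°

GNSS8: φ = -44.20083°, λ = -173.45556°
BB7: φ = -54.99083°, λ = -13.42389°
Δλ = 160.0317°
y = sin Δλ · cos φ₂ = 0.195922
x = cos φ₁ sin φ₂ − sin φ₁ cos φ₂ cos Δλ = -0.963114
θ = atan2(y, x) = 168.5015° → 168.5015° (mod 360°)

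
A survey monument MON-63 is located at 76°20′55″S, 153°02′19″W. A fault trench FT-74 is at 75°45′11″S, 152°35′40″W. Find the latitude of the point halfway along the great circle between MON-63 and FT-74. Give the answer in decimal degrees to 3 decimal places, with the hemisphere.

MON-63: φ = -76.34861°, λ = -153.03861°
FT-74: φ = -75.75306°, λ = -152.59444°
Bx = cos φ₂ cos Δλ = 0.246094,  By = cos φ₂ sin Δλ = 0.001908
φₘ = atan2(sin φ₁ + sin φ₂, √((cos φ₁ + Bx)² + By²)) = -76.05093°
λₘ = λ₁ + atan2(By, cos φ₁ + Bx) = -152.81188°

76.051°S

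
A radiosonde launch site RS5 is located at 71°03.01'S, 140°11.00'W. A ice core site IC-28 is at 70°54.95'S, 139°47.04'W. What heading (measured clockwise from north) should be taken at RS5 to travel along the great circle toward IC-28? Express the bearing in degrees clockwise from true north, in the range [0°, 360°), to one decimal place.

44.3°

RS5: φ = -71.05017°, λ = -140.18333°
IC-28: φ = -70.91583°, λ = -139.78400°
Δλ = 0.3993°
y = sin Δλ · cos φ₂ = 0.002279
x = cos φ₁ sin φ₂ − sin φ₁ cos φ₂ cos Δλ = 0.002337
θ = atan2(y, x) = 44.2766° → 44.2766° (mod 360°)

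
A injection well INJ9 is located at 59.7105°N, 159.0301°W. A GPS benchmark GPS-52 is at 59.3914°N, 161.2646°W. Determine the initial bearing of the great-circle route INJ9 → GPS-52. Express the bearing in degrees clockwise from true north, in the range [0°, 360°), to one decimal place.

Δλ = -2.2345°
y = sin Δλ · cos φ₂ = -0.019852
x = cos φ₁ sin φ₂ − sin φ₁ cos φ₂ cos Δλ = -0.005235
θ = atan2(y, x) = -104.7725° → 255.2275° (mod 360°)

255.2°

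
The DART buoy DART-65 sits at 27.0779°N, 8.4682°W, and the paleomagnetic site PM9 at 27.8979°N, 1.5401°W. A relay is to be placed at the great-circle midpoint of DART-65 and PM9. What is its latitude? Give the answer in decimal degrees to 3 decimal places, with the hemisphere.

Bx = cos φ₂ cos Δλ = 0.877330,  By = cos φ₂ sin Δλ = 0.106605
φₘ = atan2(sin φ₁ + sin φ₂, √((cos φ₁ + Bx)² + By²)) = 27.53082°
λₘ = λ₁ + atan2(By, cos φ₁ + Bx) = -5.01706°

27.531°N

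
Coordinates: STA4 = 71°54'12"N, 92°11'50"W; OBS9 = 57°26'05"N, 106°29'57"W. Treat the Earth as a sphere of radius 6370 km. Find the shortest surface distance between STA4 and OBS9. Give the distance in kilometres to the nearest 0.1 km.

STA4: φ = +71.90333°, λ = -92.19722°
OBS9: φ = +57.43472°, λ = -106.49917°
Δφ = -14.4686°,  Δλ = -14.3019°
a = sin²(Δφ/2) + cos φ₁ cos φ₂ sin²(Δλ/2) = 0.018449
c = 2·arcsin(√a) = 0.272493 rad = 15.6127°
d = R·c = 6370 × 0.272493 = 1735.8 km

1735.8 km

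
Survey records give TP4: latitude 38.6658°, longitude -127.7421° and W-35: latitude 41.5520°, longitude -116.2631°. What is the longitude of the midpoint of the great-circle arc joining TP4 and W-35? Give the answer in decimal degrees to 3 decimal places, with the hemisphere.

122.125°W

Bx = cos φ₂ cos Δλ = 0.733385,  By = cos φ₂ sin Δλ = 0.148929
φₘ = atan2(sin φ₁ + sin φ₂, √((cos φ₁ + Bx)² + By²)) = 40.25078°
λₘ = λ₁ + atan2(By, cos φ₁ + Bx) = -122.12480°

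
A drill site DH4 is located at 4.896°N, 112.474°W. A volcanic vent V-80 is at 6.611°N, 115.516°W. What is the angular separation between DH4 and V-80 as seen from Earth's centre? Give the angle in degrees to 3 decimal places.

3.479°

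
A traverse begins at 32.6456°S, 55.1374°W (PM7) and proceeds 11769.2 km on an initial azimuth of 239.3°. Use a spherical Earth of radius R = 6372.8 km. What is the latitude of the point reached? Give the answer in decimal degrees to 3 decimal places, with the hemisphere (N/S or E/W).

15.463°S

δ = d/R = 11769.2/6372.8 = 1.846786 rad
φ₂ = arcsin(sin φ₁ cos δ + cos φ₁ sin δ cos θ)
   = arcsin(-0.53944·-0.27250 + 0.84202·0.96216·-0.51054) = -15.46340°
λ₂ = λ₁ + atan2(sin θ sin δ cos φ₁, cos δ − sin φ₁ sin φ₂) = -176.00171°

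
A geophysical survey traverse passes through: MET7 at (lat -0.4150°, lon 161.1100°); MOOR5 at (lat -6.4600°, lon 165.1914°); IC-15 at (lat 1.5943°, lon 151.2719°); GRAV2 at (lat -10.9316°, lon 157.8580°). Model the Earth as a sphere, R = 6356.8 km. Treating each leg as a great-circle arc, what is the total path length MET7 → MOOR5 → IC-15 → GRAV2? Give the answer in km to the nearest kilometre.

4159 km

MET7→MOOR5: c = 0.127211 rad, d = 808.65 km
MOOR5→IC-15: c = 0.280316 rad, d = 1781.91 km
IC-15→GRAV2: c = 0.246711 rad, d = 1568.29 km
Total = 808.65 + 1781.91 + 1568.29 = 4158.86 km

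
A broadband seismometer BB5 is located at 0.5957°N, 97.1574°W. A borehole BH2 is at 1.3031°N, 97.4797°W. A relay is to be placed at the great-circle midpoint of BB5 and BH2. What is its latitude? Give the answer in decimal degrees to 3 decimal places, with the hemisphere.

Bx = cos φ₂ cos Δλ = 0.999726,  By = cos φ₂ sin Δλ = -0.005624
φₘ = atan2(sin φ₁ + sin φ₂, √((cos φ₁ + Bx)² + By²)) = 0.94940°
λₘ = λ₁ + atan2(By, cos φ₁ + Bx) = -97.31853°

0.949°N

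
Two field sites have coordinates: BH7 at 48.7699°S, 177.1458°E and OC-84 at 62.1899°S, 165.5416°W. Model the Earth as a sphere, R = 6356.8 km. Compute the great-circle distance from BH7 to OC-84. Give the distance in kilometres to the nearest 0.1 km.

1831.9 km

Δφ = -13.4200°,  Δλ = 17.3126°
a = sin²(Δφ/2) + cos φ₁ cos φ₂ sin²(Δλ/2) = 0.020618
c = 2·arcsin(√a) = 0.288175 rad = 16.5112°
d = R·c = 6356.8 × 0.288175 = 1831.9 km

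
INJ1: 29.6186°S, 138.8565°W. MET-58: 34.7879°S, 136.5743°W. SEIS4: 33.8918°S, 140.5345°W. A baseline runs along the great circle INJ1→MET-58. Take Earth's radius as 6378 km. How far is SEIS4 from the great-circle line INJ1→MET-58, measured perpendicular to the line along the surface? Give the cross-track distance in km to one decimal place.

δ₁₃ = central angle INJ1→SEIS4 = 0.078625 rad  (haversine)
θ₁₃ = bearing INJ1→SEIS4 = 198.027°,  θ₁₂ = bearing INJ1→MET-58 = 160.116°
dₓₜ = R·arcsin(sin δ₁₃ · sin(θ₁₃ − θ₁₂)) = 6378·arcsin(0.07854·sin(37.912°)) = 307.929 km
|dₓₜ| = 307.929 km

307.9 km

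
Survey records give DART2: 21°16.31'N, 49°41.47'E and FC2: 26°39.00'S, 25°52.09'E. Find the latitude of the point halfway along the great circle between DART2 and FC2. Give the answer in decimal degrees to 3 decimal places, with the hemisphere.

DART2: φ = +21.27183°, λ = +49.69117°
FC2: φ = -26.65000°, λ = +25.86817°
Bx = cos φ₂ cos Δλ = 0.817612,  By = cos φ₂ sin Δλ = -0.361002
φₘ = atan2(sin φ₁ + sin φ₂, √((cos φ₁ + Bx)² + By²)) = -2.74814°
λₘ = λ₁ + atan2(By, cos φ₁ + Bx) = 38.03194°

2.748°S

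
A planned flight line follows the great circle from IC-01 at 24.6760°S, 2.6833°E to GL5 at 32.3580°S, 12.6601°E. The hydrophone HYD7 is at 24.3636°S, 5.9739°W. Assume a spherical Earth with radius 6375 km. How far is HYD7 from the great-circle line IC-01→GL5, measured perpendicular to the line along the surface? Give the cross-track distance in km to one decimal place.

597.7 km

δ₁₃ = central angle IC-01→HYD7 = 0.137556 rad  (haversine)
θ₁₃ = bearing IC-01→HYD7 = 270.468°,  θ₁₂ = bearing IC-01→GL5 = 133.527°
dₓₜ = R·arcsin(sin δ₁₃ · sin(θ₁₃ − θ₁₂)) = 6375·arcsin(0.13712·sin(136.941°)) = 597.704 km
|dₓₜ| = 597.704 km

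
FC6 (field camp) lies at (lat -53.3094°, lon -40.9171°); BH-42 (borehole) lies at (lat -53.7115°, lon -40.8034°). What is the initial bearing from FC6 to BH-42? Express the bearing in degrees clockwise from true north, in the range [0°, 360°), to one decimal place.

170.5°

Δλ = 0.1137°
y = sin Δλ · cos φ₂ = 0.001174
x = cos φ₁ sin φ₂ − sin φ₁ cos φ₂ cos Δλ = -0.007019
θ = atan2(y, x) = 170.5005° → 170.5005° (mod 360°)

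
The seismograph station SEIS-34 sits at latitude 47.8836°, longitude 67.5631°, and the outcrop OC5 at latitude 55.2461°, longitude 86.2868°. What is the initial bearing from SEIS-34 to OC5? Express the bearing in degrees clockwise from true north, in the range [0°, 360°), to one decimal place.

50.6°

Δλ = 18.7237°
y = sin Δλ · cos φ₂ = 0.182990
x = cos φ₁ sin φ₂ − sin φ₁ cos φ₂ cos Δλ = 0.150525
θ = atan2(y, x) = 50.5597° → 50.5597° (mod 360°)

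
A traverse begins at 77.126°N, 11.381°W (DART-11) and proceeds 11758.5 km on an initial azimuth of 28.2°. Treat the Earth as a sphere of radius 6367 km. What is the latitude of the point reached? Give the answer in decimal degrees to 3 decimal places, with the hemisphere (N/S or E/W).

4.400°S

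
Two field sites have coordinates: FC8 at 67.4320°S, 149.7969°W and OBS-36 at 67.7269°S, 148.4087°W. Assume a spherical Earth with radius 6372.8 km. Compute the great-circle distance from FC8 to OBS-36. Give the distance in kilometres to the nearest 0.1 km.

67.4 km

Δφ = -0.2949°,  Δλ = 1.3882°
a = sin²(Δφ/2) + cos φ₁ cos φ₂ sin²(Δλ/2) = 0.000028
c = 2·arcsin(√a) = 0.010577 rad = 0.6060°
d = R·c = 6372.8 × 0.010577 = 67.4 km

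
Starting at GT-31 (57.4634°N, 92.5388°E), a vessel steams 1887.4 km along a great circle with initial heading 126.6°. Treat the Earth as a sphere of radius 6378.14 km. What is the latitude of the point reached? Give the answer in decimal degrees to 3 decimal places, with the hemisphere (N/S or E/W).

δ = d/R = 1887.4/6378.14 = 0.295917 rad
φ₂ = arcsin(sin φ₁ cos δ + cos φ₁ sin δ cos θ)
   = arcsin(0.84305·0.95654 + 0.53784·0.29162·-0.59622) = 45.47066°
λ₂ = λ₁ + atan2(sin θ sin δ cos φ₁, cos δ − sin φ₁ sin φ₂) = 112.04098°

45.471°N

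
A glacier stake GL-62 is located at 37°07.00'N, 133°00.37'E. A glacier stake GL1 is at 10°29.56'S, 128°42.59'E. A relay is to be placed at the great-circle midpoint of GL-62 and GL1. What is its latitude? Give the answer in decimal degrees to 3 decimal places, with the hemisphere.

13.321°N

GL-62: φ = +37.11667°, λ = +133.00617°
GL1: φ = -10.49267°, λ = +128.70983°
Bx = cos φ₂ cos Δλ = 0.980515,  By = cos φ₂ sin Δλ = -0.073662
φₘ = atan2(sin φ₁ + sin φ₂, √((cos φ₁ + Bx)² + By²)) = 13.32093°
λₘ = λ₁ + atan2(By, cos φ₁ + Bx) = 130.63367°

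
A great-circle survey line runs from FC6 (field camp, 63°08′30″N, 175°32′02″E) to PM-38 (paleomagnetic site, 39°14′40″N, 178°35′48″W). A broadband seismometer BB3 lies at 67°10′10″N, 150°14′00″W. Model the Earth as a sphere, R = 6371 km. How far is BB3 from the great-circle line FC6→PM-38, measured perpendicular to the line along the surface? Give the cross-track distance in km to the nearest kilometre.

FC6: φ = +63.14167°, λ = +175.53389°
PM-38: φ = +39.24444°, λ = -178.59667°
BB3: φ = +67.16944°, λ = -150.23333°
δ₁₃ = central angle FC6→BB3 = 0.256981 rad  (haversine)
θ₁₃ = bearing FC6→BB3 = 59.183°,  θ₁₂ = bearing FC6→PM-38 = 168.841°
dₓₜ = R·arcsin(sin δ₁₃ · sin(θ₁₃ − θ₁₂)) = 6371·arcsin(0.25416·sin(-109.658°)) = -1539.840 km
|dₓₜ| = 1539.840 km

1540 km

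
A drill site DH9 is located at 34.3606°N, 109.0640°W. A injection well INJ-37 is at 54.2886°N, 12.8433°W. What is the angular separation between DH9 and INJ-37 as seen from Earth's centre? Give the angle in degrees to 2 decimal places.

Δφ = 19.9280°,  Δλ = 96.2207°
a = sin²(Δφ/2) + cos φ₁ cos φ₂ sin²(Δλ/2) = 0.296969
c = 2·arcsin(√a) = 1.152656 rad = 66.0423°

66.04°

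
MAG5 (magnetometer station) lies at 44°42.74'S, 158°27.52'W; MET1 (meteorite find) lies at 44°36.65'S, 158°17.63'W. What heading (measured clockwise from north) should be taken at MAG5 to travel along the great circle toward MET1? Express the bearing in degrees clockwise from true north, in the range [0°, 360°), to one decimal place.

MAG5: φ = -44.71233°, λ = -158.45867°
MET1: φ = -44.61083°, λ = -158.29383°
Δλ = 0.1648°
y = sin Δλ · cos φ₂ = 0.002048
x = cos φ₁ sin φ₂ − sin φ₁ cos φ₂ cos Δλ = 0.001769
θ = atan2(y, x) = 49.1740° → 49.1740° (mod 360°)

49.2°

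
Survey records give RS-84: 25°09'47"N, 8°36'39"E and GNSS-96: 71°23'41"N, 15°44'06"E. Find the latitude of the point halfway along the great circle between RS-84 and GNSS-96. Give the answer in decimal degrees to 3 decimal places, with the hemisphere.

RS-84: φ = +25.16306°, λ = +8.61083°
GNSS-96: φ = +71.39472°, λ = +15.73500°
Bx = cos φ₂ cos Δλ = 0.316583,  By = cos φ₂ sin Δλ = 0.039568
φₘ = atan2(sin φ₁ + sin φ₂, √((cos φ₁ + Bx)² + By²)) = 48.32129°
λₘ = λ₁ + atan2(By, cos φ₁ + Bx) = 10.46589°

48.321°N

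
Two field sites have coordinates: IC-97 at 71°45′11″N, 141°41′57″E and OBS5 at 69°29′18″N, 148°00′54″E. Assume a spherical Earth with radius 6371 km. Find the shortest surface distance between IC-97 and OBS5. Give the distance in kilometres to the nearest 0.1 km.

IC-97: φ = +71.75306°, λ = +141.69917°
OBS5: φ = +69.48833°, λ = +148.01500°
Δφ = -2.2647°,  Δλ = 6.3158°
a = sin²(Δφ/2) + cos φ₁ cos φ₂ sin²(Δλ/2) = 0.000723
c = 2·arcsin(√a) = 0.053802 rad = 3.0826°
d = R·c = 6371 × 0.053802 = 342.8 km

342.8 km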